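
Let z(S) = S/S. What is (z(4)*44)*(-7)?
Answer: -308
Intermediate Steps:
z(S) = 1
(z(4)*44)*(-7) = (1*44)*(-7) = 44*(-7) = -308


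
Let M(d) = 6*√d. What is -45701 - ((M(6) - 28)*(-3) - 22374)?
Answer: -23411 + 18*√6 ≈ -23367.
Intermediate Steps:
-45701 - ((M(6) - 28)*(-3) - 22374) = -45701 - ((6*√6 - 28)*(-3) - 22374) = -45701 - ((-28 + 6*√6)*(-3) - 22374) = -45701 - ((84 - 18*√6) - 22374) = -45701 - (-22290 - 18*√6) = -45701 + (22290 + 18*√6) = -23411 + 18*√6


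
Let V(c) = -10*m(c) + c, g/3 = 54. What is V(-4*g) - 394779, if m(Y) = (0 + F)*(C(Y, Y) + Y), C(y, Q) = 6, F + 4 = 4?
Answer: -395427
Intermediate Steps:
F = 0 (F = -4 + 4 = 0)
g = 162 (g = 3*54 = 162)
m(Y) = 0 (m(Y) = (0 + 0)*(6 + Y) = 0*(6 + Y) = 0)
V(c) = c (V(c) = -10*0 + c = 0 + c = c)
V(-4*g) - 394779 = -4*162 - 394779 = -648 - 394779 = -395427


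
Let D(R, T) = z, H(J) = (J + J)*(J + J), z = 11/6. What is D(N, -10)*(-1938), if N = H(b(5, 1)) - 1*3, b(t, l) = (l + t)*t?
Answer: -3553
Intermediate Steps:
b(t, l) = t*(l + t)
z = 11/6 (z = 11*(⅙) = 11/6 ≈ 1.8333)
H(J) = 4*J² (H(J) = (2*J)*(2*J) = 4*J²)
N = 3597 (N = 4*(5*(1 + 5))² - 1*3 = 4*(5*6)² - 3 = 4*30² - 3 = 4*900 - 3 = 3600 - 3 = 3597)
D(R, T) = 11/6
D(N, -10)*(-1938) = (11/6)*(-1938) = -3553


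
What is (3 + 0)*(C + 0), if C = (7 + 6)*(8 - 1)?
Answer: 273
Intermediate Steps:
C = 91 (C = 13*7 = 91)
(3 + 0)*(C + 0) = (3 + 0)*(91 + 0) = 3*91 = 273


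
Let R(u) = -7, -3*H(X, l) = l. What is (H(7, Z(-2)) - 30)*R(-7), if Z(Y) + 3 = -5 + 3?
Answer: 595/3 ≈ 198.33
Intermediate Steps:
Z(Y) = -5 (Z(Y) = -3 + (-5 + 3) = -3 - 2 = -5)
H(X, l) = -l/3
(H(7, Z(-2)) - 30)*R(-7) = (-⅓*(-5) - 30)*(-7) = (5/3 - 30)*(-7) = -85/3*(-7) = 595/3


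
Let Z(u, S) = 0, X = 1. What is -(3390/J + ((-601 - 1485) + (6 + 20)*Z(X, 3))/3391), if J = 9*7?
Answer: -3788024/71211 ≈ -53.194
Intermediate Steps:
J = 63
-(3390/J + ((-601 - 1485) + (6 + 20)*Z(X, 3))/3391) = -(3390/63 + ((-601 - 1485) + (6 + 20)*0)/3391) = -(3390*(1/63) + (-2086 + 26*0)*(1/3391)) = -(1130/21 + (-2086 + 0)*(1/3391)) = -(1130/21 - 2086*1/3391) = -(1130/21 - 2086/3391) = -1*3788024/71211 = -3788024/71211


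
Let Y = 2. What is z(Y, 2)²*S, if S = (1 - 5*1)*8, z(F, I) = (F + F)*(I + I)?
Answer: -8192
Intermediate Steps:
z(F, I) = 4*F*I (z(F, I) = (2*F)*(2*I) = 4*F*I)
S = -32 (S = (1 - 5)*8 = -4*8 = -32)
z(Y, 2)²*S = (4*2*2)²*(-32) = 16²*(-32) = 256*(-32) = -8192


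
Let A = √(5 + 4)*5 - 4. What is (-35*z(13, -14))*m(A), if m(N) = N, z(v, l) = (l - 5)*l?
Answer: -102410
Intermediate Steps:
z(v, l) = l*(-5 + l) (z(v, l) = (-5 + l)*l = l*(-5 + l))
A = 11 (A = √9*5 - 4 = 3*5 - 4 = 15 - 4 = 11)
(-35*z(13, -14))*m(A) = -(-490)*(-5 - 14)*11 = -(-490)*(-19)*11 = -35*266*11 = -9310*11 = -102410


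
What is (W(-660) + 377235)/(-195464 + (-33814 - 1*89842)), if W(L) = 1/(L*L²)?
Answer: -108453553559999/91745723520000 ≈ -1.1821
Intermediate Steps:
W(L) = L⁻³ (W(L) = 1/(L³) = L⁻³)
(W(-660) + 377235)/(-195464 + (-33814 - 1*89842)) = ((-660)⁻³ + 377235)/(-195464 + (-33814 - 1*89842)) = (-1/287496000 + 377235)/(-195464 + (-33814 - 89842)) = 108453553559999/(287496000*(-195464 - 123656)) = (108453553559999/287496000)/(-319120) = (108453553559999/287496000)*(-1/319120) = -108453553559999/91745723520000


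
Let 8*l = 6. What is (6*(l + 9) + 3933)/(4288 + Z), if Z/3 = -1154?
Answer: 7983/1652 ≈ 4.8323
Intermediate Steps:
Z = -3462 (Z = 3*(-1154) = -3462)
l = ¾ (l = (⅛)*6 = ¾ ≈ 0.75000)
(6*(l + 9) + 3933)/(4288 + Z) = (6*(¾ + 9) + 3933)/(4288 - 3462) = (6*(39/4) + 3933)/826 = (117/2 + 3933)*(1/826) = (7983/2)*(1/826) = 7983/1652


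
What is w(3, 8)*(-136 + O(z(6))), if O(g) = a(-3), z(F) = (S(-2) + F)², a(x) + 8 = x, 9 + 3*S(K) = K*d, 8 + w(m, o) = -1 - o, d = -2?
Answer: 2499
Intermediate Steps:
w(m, o) = -9 - o (w(m, o) = -8 + (-1 - o) = -9 - o)
S(K) = -3 - 2*K/3 (S(K) = -3 + (K*(-2))/3 = -3 + (-2*K)/3 = -3 - 2*K/3)
a(x) = -8 + x
z(F) = (-5/3 + F)² (z(F) = ((-3 - ⅔*(-2)) + F)² = ((-3 + 4/3) + F)² = (-5/3 + F)²)
O(g) = -11 (O(g) = -8 - 3 = -11)
w(3, 8)*(-136 + O(z(6))) = (-9 - 1*8)*(-136 - 11) = (-9 - 8)*(-147) = -17*(-147) = 2499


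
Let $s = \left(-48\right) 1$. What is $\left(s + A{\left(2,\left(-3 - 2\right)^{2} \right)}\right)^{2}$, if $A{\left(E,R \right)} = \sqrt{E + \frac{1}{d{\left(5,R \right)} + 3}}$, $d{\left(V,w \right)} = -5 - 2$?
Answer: $\frac{\left(96 - \sqrt{7}\right)^{2}}{4} \approx 2178.8$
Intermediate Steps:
$d{\left(V,w \right)} = -7$
$s = -48$
$A{\left(E,R \right)} = \sqrt{- \frac{1}{4} + E}$ ($A{\left(E,R \right)} = \sqrt{E + \frac{1}{-7 + 3}} = \sqrt{E + \frac{1}{-4}} = \sqrt{E - \frac{1}{4}} = \sqrt{- \frac{1}{4} + E}$)
$\left(s + A{\left(2,\left(-3 - 2\right)^{2} \right)}\right)^{2} = \left(-48 + \frac{\sqrt{-1 + 4 \cdot 2}}{2}\right)^{2} = \left(-48 + \frac{\sqrt{-1 + 8}}{2}\right)^{2} = \left(-48 + \frac{\sqrt{7}}{2}\right)^{2}$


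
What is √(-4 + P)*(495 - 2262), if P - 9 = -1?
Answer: -3534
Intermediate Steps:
P = 8 (P = 9 - 1 = 8)
√(-4 + P)*(495 - 2262) = √(-4 + 8)*(495 - 2262) = √4*(-1767) = 2*(-1767) = -3534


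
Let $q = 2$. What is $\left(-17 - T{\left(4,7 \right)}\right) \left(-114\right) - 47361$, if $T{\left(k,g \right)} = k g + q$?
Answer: $-42003$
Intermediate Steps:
$T{\left(k,g \right)} = 2 + g k$ ($T{\left(k,g \right)} = k g + 2 = g k + 2 = 2 + g k$)
$\left(-17 - T{\left(4,7 \right)}\right) \left(-114\right) - 47361 = \left(-17 - \left(2 + 7 \cdot 4\right)\right) \left(-114\right) - 47361 = \left(-17 - \left(2 + 28\right)\right) \left(-114\right) - 47361 = \left(-17 - 30\right) \left(-114\right) - 47361 = \left(-47\right) \left(-114\right) - 47361 = 5358 - 47361 = -42003$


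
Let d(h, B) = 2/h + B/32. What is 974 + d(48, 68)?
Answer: 5857/6 ≈ 976.17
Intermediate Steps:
d(h, B) = 2/h + B/32 (d(h, B) = 2/h + B*(1/32) = 2/h + B/32)
974 + d(48, 68) = 974 + (2/48 + (1/32)*68) = 974 + (2*(1/48) + 17/8) = 974 + (1/24 + 17/8) = 974 + 13/6 = 5857/6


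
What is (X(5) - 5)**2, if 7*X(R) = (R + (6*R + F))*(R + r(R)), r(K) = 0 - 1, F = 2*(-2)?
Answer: 7921/49 ≈ 161.65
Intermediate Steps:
F = -4
r(K) = -1
X(R) = (-1 + R)*(-4 + 7*R)/7 (X(R) = ((R + (6*R - 4))*(R - 1))/7 = ((R + (-4 + 6*R))*(-1 + R))/7 = ((-4 + 7*R)*(-1 + R))/7 = ((-1 + R)*(-4 + 7*R))/7 = (-1 + R)*(-4 + 7*R)/7)
(X(5) - 5)**2 = ((4/7 + 5**2 - 11/7*5) - 5)**2 = ((4/7 + 25 - 55/7) - 5)**2 = (124/7 - 5)**2 = (89/7)**2 = 7921/49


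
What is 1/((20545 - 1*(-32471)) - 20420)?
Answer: 1/32596 ≈ 3.0679e-5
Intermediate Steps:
1/((20545 - 1*(-32471)) - 20420) = 1/((20545 + 32471) - 20420) = 1/(53016 - 20420) = 1/32596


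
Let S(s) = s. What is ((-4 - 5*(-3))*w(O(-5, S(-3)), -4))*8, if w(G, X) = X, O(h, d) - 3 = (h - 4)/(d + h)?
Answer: -352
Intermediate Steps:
O(h, d) = 3 + (-4 + h)/(d + h) (O(h, d) = 3 + (h - 4)/(d + h) = 3 + (-4 + h)/(d + h))
((-4 - 5*(-3))*w(O(-5, S(-3)), -4))*8 = ((-4 - 5*(-3))*(-4))*8 = ((-4 + 15)*(-4))*8 = (11*(-4))*8 = -44*8 = -352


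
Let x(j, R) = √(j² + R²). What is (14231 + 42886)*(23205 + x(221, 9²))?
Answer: 1325399985 + 57117*√55402 ≈ 1.3388e+9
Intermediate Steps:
x(j, R) = √(R² + j²)
(14231 + 42886)*(23205 + x(221, 9²)) = (14231 + 42886)*(23205 + √((9²)² + 221²)) = 57117*(23205 + √(81² + 48841)) = 57117*(23205 + √(6561 + 48841)) = 57117*(23205 + √55402) = 1325399985 + 57117*√55402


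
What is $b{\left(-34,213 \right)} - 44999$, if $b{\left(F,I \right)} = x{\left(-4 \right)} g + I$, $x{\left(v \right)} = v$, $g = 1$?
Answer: $-44790$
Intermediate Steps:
$b{\left(F,I \right)} = -4 + I$ ($b{\left(F,I \right)} = \left(-4\right) 1 + I = -4 + I$)
$b{\left(-34,213 \right)} - 44999 = \left(-4 + 213\right) - 44999 = 209 - 44999 = -44790$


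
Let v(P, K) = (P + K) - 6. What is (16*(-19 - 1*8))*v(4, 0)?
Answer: 864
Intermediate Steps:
v(P, K) = -6 + K + P (v(P, K) = (K + P) - 6 = -6 + K + P)
(16*(-19 - 1*8))*v(4, 0) = (16*(-19 - 1*8))*(-6 + 0 + 4) = (16*(-19 - 8))*(-2) = (16*(-27))*(-2) = -432*(-2) = 864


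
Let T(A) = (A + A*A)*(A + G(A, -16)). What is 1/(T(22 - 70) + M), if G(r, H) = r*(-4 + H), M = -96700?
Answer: 1/1960772 ≈ 5.1000e-7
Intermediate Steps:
T(A) = -19*A*(A + A²) (T(A) = (A + A*A)*(A + A*(-4 - 16)) = (A + A²)*(A + A*(-20)) = (A + A²)*(A - 20*A) = (A + A²)*(-19*A) = -19*A*(A + A²))
1/(T(22 - 70) + M) = 1/(-19*(22 - 70)²*(1 + (22 - 70)) - 96700) = 1/(-19*(-48)²*(1 - 48) - 96700) = 1/(-19*2304*(-47) - 96700) = 1/(2057472 - 96700) = 1/1960772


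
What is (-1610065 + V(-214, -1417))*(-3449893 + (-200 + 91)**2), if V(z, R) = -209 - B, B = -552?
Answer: 5534243552664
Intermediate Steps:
V(z, R) = 343 (V(z, R) = -209 - 1*(-552) = -209 + 552 = 343)
(-1610065 + V(-214, -1417))*(-3449893 + (-200 + 91)**2) = (-1610065 + 343)*(-3449893 + (-200 + 91)**2) = -1609722*(-3449893 + (-109)**2) = -1609722*(-3449893 + 11881) = -1609722*(-3438012) = 5534243552664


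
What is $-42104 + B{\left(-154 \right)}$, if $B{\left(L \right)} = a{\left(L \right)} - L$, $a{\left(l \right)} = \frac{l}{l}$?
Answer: $-41949$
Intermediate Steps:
$a{\left(l \right)} = 1$
$B{\left(L \right)} = 1 - L$
$-42104 + B{\left(-154 \right)} = -42104 + \left(1 - -154\right) = -42104 + \left(1 + 154\right) = -42104 + 155 = -41949$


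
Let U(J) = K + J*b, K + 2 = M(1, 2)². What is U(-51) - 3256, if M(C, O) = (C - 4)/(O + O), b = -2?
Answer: -50487/16 ≈ -3155.4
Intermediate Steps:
M(C, O) = (-4 + C)/(2*O) (M(C, O) = (-4 + C)/((2*O)) = (-4 + C)*(1/(2*O)) = (-4 + C)/(2*O))
K = -23/16 (K = -2 + ((½)*(-4 + 1)/2)² = -2 + ((½)*(½)*(-3))² = -2 + (-¾)² = -2 + 9/16 = -23/16 ≈ -1.4375)
U(J) = -23/16 - 2*J (U(J) = -23/16 + J*(-2) = -23/16 - 2*J)
U(-51) - 3256 = (-23/16 - 2*(-51)) - 3256 = (-23/16 + 102) - 3256 = 1609/16 - 3256 = -50487/16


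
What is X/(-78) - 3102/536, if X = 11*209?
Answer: -368555/10452 ≈ -35.262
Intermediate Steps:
X = 2299
X/(-78) - 3102/536 = 2299/(-78) - 3102/536 = 2299*(-1/78) - 3102*1/536 = -2299/78 - 1551/268 = -368555/10452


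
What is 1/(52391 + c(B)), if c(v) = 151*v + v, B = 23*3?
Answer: 1/62879 ≈ 1.5904e-5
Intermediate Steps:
B = 69
c(v) = 152*v
1/(52391 + c(B)) = 1/(52391 + 152*69) = 1/(52391 + 10488) = 1/62879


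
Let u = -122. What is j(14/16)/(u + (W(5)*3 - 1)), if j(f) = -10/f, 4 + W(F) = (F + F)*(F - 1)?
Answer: 16/21 ≈ 0.76190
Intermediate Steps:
W(F) = -4 + 2*F*(-1 + F) (W(F) = -4 + (F + F)*(F - 1) = -4 + (2*F)*(-1 + F) = -4 + 2*F*(-1 + F))
j(14/16)/(u + (W(5)*3 - 1)) = (-10/(14/16))/(-122 + ((-4 - 2*5 + 2*5²)*3 - 1)) = (-10/(14*(1/16)))/(-122 + ((-4 - 10 + 2*25)*3 - 1)) = (-10/7/8)/(-122 + ((-4 - 10 + 50)*3 - 1)) = (-10*8/7)/(-122 + (36*3 - 1)) = -80/7/(-122 + (108 - 1)) = -80/7/(-122 + 107) = -80/7/(-15) = -1/15*(-80/7) = 16/21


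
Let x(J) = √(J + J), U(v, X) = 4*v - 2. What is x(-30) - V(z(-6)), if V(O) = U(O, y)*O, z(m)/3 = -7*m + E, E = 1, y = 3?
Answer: -66306 + 2*I*√15 ≈ -66306.0 + 7.746*I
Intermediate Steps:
U(v, X) = -2 + 4*v
z(m) = 3 - 21*m (z(m) = 3*(-7*m + 1) = 3*(1 - 7*m) = 3 - 21*m)
x(J) = √2*√J (x(J) = √(2*J) = √2*√J)
V(O) = O*(-2 + 4*O) (V(O) = (-2 + 4*O)*O = O*(-2 + 4*O))
x(-30) - V(z(-6)) = √2*√(-30) - 2*(3 - 21*(-6))*(-1 + 2*(3 - 21*(-6))) = √2*(I*√30) - 2*(3 + 126)*(-1 + 2*(3 + 126)) = 2*I*√15 - 2*129*(-1 + 2*129) = 2*I*√15 - 2*129*(-1 + 258) = 2*I*√15 - 2*129*257 = 2*I*√15 - 1*66306 = 2*I*√15 - 66306 = -66306 + 2*I*√15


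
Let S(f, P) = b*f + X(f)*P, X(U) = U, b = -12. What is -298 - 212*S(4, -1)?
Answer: 10726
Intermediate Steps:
S(f, P) = -12*f + P*f (S(f, P) = -12*f + f*P = -12*f + P*f)
-298 - 212*S(4, -1) = -298 - 848*(-12 - 1) = -298 - 848*(-13) = -298 - 212*(-52) = -298 + 11024 = 10726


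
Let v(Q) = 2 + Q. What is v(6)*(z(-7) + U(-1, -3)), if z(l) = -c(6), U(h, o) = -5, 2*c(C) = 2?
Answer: -48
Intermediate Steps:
c(C) = 1 (c(C) = (½)*2 = 1)
z(l) = -1 (z(l) = -1*1 = -1)
v(6)*(z(-7) + U(-1, -3)) = (2 + 6)*(-1 - 5) = 8*(-6) = -48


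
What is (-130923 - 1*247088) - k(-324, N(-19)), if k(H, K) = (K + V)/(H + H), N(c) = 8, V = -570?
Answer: -122475845/324 ≈ -3.7801e+5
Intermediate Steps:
k(H, K) = (-570 + K)/(2*H) (k(H, K) = (K - 570)/(H + H) = (-570 + K)/((2*H)) = (-570 + K)*(1/(2*H)) = (-570 + K)/(2*H))
(-130923 - 1*247088) - k(-324, N(-19)) = (-130923 - 1*247088) - (-570 + 8)/(2*(-324)) = (-130923 - 247088) - (-1)*(-562)/(2*324) = -378011 - 1*281/324 = -378011 - 281/324 = -122475845/324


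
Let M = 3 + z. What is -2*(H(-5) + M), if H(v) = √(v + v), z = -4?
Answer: 2 - 2*I*√10 ≈ 2.0 - 6.3246*I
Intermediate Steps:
M = -1 (M = 3 - 4 = -1)
H(v) = √2*√v (H(v) = √(2*v) = √2*√v)
-2*(H(-5) + M) = -2*(√2*√(-5) - 1) = -2*(√2*(I*√5) - 1) = -2*(I*√10 - 1) = -2*(-1 + I*√10) = 2 - 2*I*√10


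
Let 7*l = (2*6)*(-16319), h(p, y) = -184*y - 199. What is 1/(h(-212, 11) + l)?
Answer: -7/211389 ≈ -3.3114e-5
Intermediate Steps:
h(p, y) = -199 - 184*y
l = -195828/7 (l = ((2*6)*(-16319))/7 = (12*(-16319))/7 = (⅐)*(-195828) = -195828/7 ≈ -27975.)
1/(h(-212, 11) + l) = 1/((-199 - 184*11) - 195828/7) = 1/((-199 - 2024) - 195828/7) = 1/(-2223 - 195828/7) = 1/(-211389/7) = -7/211389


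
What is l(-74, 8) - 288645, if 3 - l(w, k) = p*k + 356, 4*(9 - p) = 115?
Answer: -288840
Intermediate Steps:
p = -79/4 (p = 9 - ¼*115 = 9 - 115/4 = -79/4 ≈ -19.750)
l(w, k) = -353 + 79*k/4 (l(w, k) = 3 - (-79*k/4 + 356) = 3 - (356 - 79*k/4) = 3 + (-356 + 79*k/4) = -353 + 79*k/4)
l(-74, 8) - 288645 = (-353 + (79/4)*8) - 288645 = (-353 + 158) - 288645 = -195 - 288645 = -288840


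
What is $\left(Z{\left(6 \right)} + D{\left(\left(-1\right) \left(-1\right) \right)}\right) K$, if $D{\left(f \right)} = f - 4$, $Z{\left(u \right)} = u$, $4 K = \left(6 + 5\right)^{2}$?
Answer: $\frac{363}{4} \approx 90.75$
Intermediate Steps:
$K = \frac{121}{4}$ ($K = \frac{\left(6 + 5\right)^{2}}{4} = \frac{11^{2}}{4} = \frac{1}{4} \cdot 121 = \frac{121}{4} \approx 30.25$)
$D{\left(f \right)} = -4 + f$ ($D{\left(f \right)} = f - 4 = -4 + f$)
$\left(Z{\left(6 \right)} + D{\left(\left(-1\right) \left(-1\right) \right)}\right) K = \left(6 - 3\right) \frac{121}{4} = 3 \cdot \frac{121}{4} = \frac{363}{4}$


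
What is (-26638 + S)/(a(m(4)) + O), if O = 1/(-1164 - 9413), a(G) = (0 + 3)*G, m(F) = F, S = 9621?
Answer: -179988809/126923 ≈ -1418.1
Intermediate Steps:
a(G) = 3*G
O = -1/10577 (O = 1/(-10577) = -1/10577 ≈ -9.4545e-5)
(-26638 + S)/(a(m(4)) + O) = (-26638 + 9621)/(3*4 - 1/10577) = -17017/(12 - 1/10577) = -17017/126923/10577 = -17017*10577/126923 = -179988809/126923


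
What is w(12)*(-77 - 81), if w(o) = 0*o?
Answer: 0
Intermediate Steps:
w(o) = 0
w(12)*(-77 - 81) = 0*(-77 - 81) = 0*(-158) = 0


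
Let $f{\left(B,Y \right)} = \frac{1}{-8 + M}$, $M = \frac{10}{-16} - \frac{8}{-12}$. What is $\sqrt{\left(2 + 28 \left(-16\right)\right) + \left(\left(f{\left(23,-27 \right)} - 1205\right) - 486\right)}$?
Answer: $\frac{i \sqrt{77964481}}{191} \approx 46.229 i$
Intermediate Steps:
$M = \frac{1}{24}$ ($M = 10 \left(- \frac{1}{16}\right) - - \frac{2}{3} = - \frac{5}{8} + \frac{2}{3} = \frac{1}{24} \approx 0.041667$)
$f{\left(B,Y \right)} = - \frac{24}{191}$ ($f{\left(B,Y \right)} = \frac{1}{-8 + \frac{1}{24}} = \frac{1}{- \frac{191}{24}} = - \frac{24}{191}$)
$\sqrt{\left(2 + 28 \left(-16\right)\right) + \left(\left(f{\left(23,-27 \right)} - 1205\right) - 486\right)} = \sqrt{\left(2 + 28 \left(-16\right)\right) - \frac{323005}{191}} = \sqrt{\left(2 - 448\right) - \frac{323005}{191}} = \sqrt{-446 - \frac{323005}{191}} = \sqrt{- \frac{408191}{191}} = \frac{i \sqrt{77964481}}{191}$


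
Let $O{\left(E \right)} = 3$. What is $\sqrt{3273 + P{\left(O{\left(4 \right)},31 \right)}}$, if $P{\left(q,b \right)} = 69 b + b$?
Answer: $\sqrt{5443} \approx 73.777$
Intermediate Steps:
$P{\left(q,b \right)} = 70 b$
$\sqrt{3273 + P{\left(O{\left(4 \right)},31 \right)}} = \sqrt{3273 + 70 \cdot 31} = \sqrt{3273 + 2170} = \sqrt{5443}$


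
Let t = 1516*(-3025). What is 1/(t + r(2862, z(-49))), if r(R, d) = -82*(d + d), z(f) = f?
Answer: -1/4577864 ≈ -2.1844e-7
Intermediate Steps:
r(R, d) = -164*d
t = -4585900
1/(t + r(2862, z(-49))) = 1/(-4585900 - 164*(-49)) = 1/(-4585900 + 8036) = 1/(-4577864) = -1/4577864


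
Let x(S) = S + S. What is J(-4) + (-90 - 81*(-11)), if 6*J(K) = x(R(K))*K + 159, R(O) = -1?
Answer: 4973/6 ≈ 828.83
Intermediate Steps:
x(S) = 2*S
J(K) = 53/2 - K/3 (J(K) = ((2*(-1))*K + 159)/6 = (-2*K + 159)/6 = (159 - 2*K)/6 = 53/2 - K/3)
J(-4) + (-90 - 81*(-11)) = (53/2 - ⅓*(-4)) + (-90 - 81*(-11)) = (53/2 + 4/3) + (-90 + 891) = 167/6 + 801 = 4973/6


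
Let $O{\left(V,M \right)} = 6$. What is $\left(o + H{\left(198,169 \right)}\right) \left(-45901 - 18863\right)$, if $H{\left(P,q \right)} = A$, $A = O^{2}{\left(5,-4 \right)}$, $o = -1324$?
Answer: $83416032$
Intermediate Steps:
$A = 36$ ($A = 6^{2} = 36$)
$H{\left(P,q \right)} = 36$
$\left(o + H{\left(198,169 \right)}\right) \left(-45901 - 18863\right) = \left(-1324 + 36\right) \left(-45901 - 18863\right) = \left(-1288\right) \left(-64764\right) = 83416032$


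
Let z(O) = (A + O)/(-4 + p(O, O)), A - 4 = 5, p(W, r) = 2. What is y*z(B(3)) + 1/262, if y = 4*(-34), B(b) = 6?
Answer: 267241/262 ≈ 1020.0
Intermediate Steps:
y = -136
A = 9 (A = 4 + 5 = 9)
z(O) = -9/2 - O/2 (z(O) = (9 + O)/(-4 + 2) = (9 + O)/(-2) = (9 + O)*(-½) = -9/2 - O/2)
y*z(B(3)) + 1/262 = -136*(-9/2 - ½*6) + 1/262 = -136*(-9/2 - 3) + 1/262 = -136*(-15/2) + 1/262 = 1020 + 1/262 = 267241/262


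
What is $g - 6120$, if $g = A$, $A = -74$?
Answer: $-6194$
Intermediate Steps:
$g = -74$
$g - 6120 = -74 - 6120 = -6194$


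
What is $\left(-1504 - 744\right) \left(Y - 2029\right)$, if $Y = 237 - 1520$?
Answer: $7445376$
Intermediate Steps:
$Y = -1283$ ($Y = 237 - 1520 = -1283$)
$\left(-1504 - 744\right) \left(Y - 2029\right) = \left(-1504 - 744\right) \left(-1283 - 2029\right) = \left(-2248\right) \left(-3312\right) = 7445376$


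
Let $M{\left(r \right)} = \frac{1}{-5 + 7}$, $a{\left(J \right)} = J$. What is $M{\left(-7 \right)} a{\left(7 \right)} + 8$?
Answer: $\frac{23}{2} \approx 11.5$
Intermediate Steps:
$M{\left(r \right)} = \frac{1}{2}$
$M{\left(-7 \right)} a{\left(7 \right)} + 8 = \frac{1}{2} \cdot 7 + 8 = \frac{7}{2} + 8 = \frac{23}{2}$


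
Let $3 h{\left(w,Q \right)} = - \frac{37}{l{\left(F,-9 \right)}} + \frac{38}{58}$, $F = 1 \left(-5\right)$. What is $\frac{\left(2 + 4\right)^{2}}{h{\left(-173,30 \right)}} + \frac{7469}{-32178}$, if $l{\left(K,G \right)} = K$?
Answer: $\frac{61897961}{4697988} \approx 13.175$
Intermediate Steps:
$F = -5$
$h{\left(w,Q \right)} = \frac{1168}{435}$ ($h{\left(w,Q \right)} = \frac{- \frac{37}{-5} + \frac{38}{58}}{3} = \frac{\left(-37\right) \left(- \frac{1}{5}\right) + 38 \cdot \frac{1}{58}}{3} = \frac{\frac{37}{5} + \frac{19}{29}}{3} = \frac{1}{3} \cdot \frac{1168}{145} = \frac{1168}{435}$)
$\frac{\left(2 + 4\right)^{2}}{h{\left(-173,30 \right)}} + \frac{7469}{-32178} = \frac{\left(2 + 4\right)^{2}}{\frac{1168}{435}} + \frac{7469}{-32178} = 6^{2} \cdot \frac{435}{1168} + 7469 \left(- \frac{1}{32178}\right) = 36 \cdot \frac{435}{1168} - \frac{7469}{32178} = \frac{3915}{292} - \frac{7469}{32178} = \frac{61897961}{4697988}$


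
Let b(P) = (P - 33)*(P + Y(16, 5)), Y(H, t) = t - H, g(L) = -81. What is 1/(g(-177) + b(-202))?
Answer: 1/49974 ≈ 2.0010e-5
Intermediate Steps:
b(P) = (-33 + P)*(-11 + P) (b(P) = (P - 33)*(P + (5 - 1*16)) = (-33 + P)*(P + (5 - 16)) = (-33 + P)*(P - 11) = (-33 + P)*(-11 + P))
1/(g(-177) + b(-202)) = 1/(-81 + (363 + (-202)² - 44*(-202))) = 1/(-81 + (363 + 40804 + 8888)) = 1/(-81 + 50055) = 1/49974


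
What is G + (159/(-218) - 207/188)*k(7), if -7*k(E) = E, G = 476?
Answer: 9791701/20492 ≈ 477.83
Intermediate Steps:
k(E) = -E/7
G + (159/(-218) - 207/188)*k(7) = 476 + (159/(-218) - 207/188)*(-⅐*7) = 476 + (159*(-1/218) - 207*1/188)*(-1) = 476 + (-159/218 - 207/188)*(-1) = 476 - 37509/20492*(-1) = 476 + 37509/20492 = 9791701/20492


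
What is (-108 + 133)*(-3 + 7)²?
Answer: 400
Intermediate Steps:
(-108 + 133)*(-3 + 7)² = 25*4² = 25*16 = 400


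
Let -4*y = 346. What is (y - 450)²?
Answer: 1151329/4 ≈ 2.8783e+5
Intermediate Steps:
y = -173/2 (y = -¼*346 = -173/2 ≈ -86.500)
(y - 450)² = (-173/2 - 450)² = (-1073/2)² = 1151329/4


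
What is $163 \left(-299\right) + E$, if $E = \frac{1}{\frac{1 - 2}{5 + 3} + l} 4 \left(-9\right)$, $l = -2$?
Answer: $- \frac{828241}{17} \approx -48720.0$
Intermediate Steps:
$E = \frac{288}{17}$ ($E = \frac{1}{\frac{1 - 2}{5 + 3} - 2} \cdot 4 \left(-9\right) = \frac{1}{- \frac{1}{8} - 2} \cdot 4 \left(-9\right) = \frac{1}{- \frac{17}{8}} \cdot 4 \left(-9\right) = \left(- \frac{8}{17}\right) 4 \left(-9\right) = \left(- \frac{32}{17}\right) \left(-9\right) = \frac{288}{17} \approx 16.941$)
$163 \left(-299\right) + E = 163 \left(-299\right) + \frac{288}{17} = -48737 + \frac{288}{17} = - \frac{828241}{17}$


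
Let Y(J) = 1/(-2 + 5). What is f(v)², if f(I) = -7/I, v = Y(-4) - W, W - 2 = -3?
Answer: 441/16 ≈ 27.563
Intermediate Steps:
W = -1 (W = 2 - 3 = -1)
Y(J) = ⅓ (Y(J) = 1/3 = ⅓)
v = 4/3 (v = ⅓ - 1*(-1) = ⅓ + 1 = 4/3 ≈ 1.3333)
f(v)² = (-7/4/3)² = (-7*¾)² = (-21/4)² = 441/16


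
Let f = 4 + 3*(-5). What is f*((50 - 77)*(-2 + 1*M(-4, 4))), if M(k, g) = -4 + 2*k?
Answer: -4158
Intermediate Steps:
f = -11 (f = 4 - 15 = -11)
f*((50 - 77)*(-2 + 1*M(-4, 4))) = -11*(50 - 77)*(-2 + 1*(-4 + 2*(-4))) = -(-297)*(-2 + 1*(-4 - 8)) = -(-297)*(-2 + 1*(-12)) = -(-297)*(-2 - 12) = -(-297)*(-14) = -11*378 = -4158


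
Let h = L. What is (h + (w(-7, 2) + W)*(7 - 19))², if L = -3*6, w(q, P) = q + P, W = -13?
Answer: 39204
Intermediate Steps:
w(q, P) = P + q
L = -18
h = -18
(h + (w(-7, 2) + W)*(7 - 19))² = (-18 + ((2 - 7) - 13)*(7 - 19))² = (-18 + (-5 - 13)*(-12))² = (-18 - 18*(-12))² = (-18 + 216)² = 198² = 39204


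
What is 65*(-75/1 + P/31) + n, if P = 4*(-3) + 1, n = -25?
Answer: -152615/31 ≈ -4923.1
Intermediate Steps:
P = -11 (P = -12 + 1 = -11)
65*(-75/1 + P/31) + n = 65*(-75/1 - 11/31) - 25 = 65*(-75*1 - 11*1/31) - 25 = 65*(-75 - 11/31) - 25 = 65*(-2336/31) - 25 = -151840/31 - 25 = -152615/31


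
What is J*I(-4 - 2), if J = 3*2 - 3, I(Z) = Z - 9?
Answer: -45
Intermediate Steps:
I(Z) = -9 + Z
J = 3 (J = 6 - 3 = 3)
J*I(-4 - 2) = 3*(-9 + (-4 - 2)) = 3*(-9 - 6) = 3*(-15) = -45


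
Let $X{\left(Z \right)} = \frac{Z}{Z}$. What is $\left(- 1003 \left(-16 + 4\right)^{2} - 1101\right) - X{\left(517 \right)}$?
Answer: $-145534$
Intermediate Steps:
$X{\left(Z \right)} = 1$
$\left(- 1003 \left(-16 + 4\right)^{2} - 1101\right) - X{\left(517 \right)} = \left(- 1003 \left(-16 + 4\right)^{2} - 1101\right) - 1 = \left(- 1003 \left(-12\right)^{2} - 1101\right) - 1 = \left(\left(-1003\right) 144 - 1101\right) - 1 = \left(-144432 - 1101\right) - 1 = -145533 - 1 = -145534$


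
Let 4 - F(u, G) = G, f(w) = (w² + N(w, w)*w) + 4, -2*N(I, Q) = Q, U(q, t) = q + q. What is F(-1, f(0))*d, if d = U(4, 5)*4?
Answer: 0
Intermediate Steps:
U(q, t) = 2*q
N(I, Q) = -Q/2
d = 32 (d = (2*4)*4 = 8*4 = 32)
f(w) = 4 + w²/2 (f(w) = (w² + (-w/2)*w) + 4 = (w² - w²/2) + 4 = w²/2 + 4 = 4 + w²/2)
F(u, G) = 4 - G
F(-1, f(0))*d = (4 - (4 + (½)*0²))*32 = (4 - (4 + (½)*0))*32 = (4 - (4 + 0))*32 = (4 - 1*4)*32 = (4 - 4)*32 = 0*32 = 0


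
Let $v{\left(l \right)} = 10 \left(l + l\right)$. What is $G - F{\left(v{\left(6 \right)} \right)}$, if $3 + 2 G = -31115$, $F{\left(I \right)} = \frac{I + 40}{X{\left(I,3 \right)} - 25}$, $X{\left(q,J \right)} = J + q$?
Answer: $- \frac{762471}{49} \approx -15561.0$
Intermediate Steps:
$v{\left(l \right)} = 20 l$ ($v{\left(l \right)} = 10 \cdot 2 l = 20 l$)
$F{\left(I \right)} = \frac{40 + I}{-22 + I}$ ($F{\left(I \right)} = \frac{I + 40}{\left(3 + I\right) - 25} = \frac{40 + I}{-22 + I}$)
$G = -15559$ ($G = - \frac{3}{2} + \frac{1}{2} \left(-31115\right) = - \frac{3}{2} - \frac{31115}{2} = -15559$)
$G - F{\left(v{\left(6 \right)} \right)} = -15559 - \frac{40 + 20 \cdot 6}{-22 + 20 \cdot 6} = -15559 - \frac{40 + 120}{-22 + 120} = -15559 - \frac{1}{98} \cdot 160 = -15559 - \frac{80}{49} = - \frac{762471}{49}$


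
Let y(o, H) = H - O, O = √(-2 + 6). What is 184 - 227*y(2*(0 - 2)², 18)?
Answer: -3448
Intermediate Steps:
O = 2 (O = √4 = 2)
y(o, H) = -2 + H (y(o, H) = H - 1*2 = H - 2 = -2 + H)
184 - 227*y(2*(0 - 2)², 18) = 184 - 227*(-2 + 18) = 184 - 227*16 = 184 - 3632 = -3448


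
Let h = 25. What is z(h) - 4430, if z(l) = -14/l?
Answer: -110764/25 ≈ -4430.6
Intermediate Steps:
z(h) - 4430 = -14/25 - 4430 = -110764/25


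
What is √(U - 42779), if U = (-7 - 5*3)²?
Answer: I*√42295 ≈ 205.66*I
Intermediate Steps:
U = 484 (U = (-7 - 15)² = (-22)² = 484)
√(U - 42779) = √(484 - 42779) = √(-42295) = I*√42295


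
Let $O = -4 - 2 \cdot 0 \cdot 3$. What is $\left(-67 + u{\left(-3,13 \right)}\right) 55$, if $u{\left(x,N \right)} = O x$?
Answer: $-3025$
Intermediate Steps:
$O = -4$ ($O = -4 - 0 = -4 + 0 = -4$)
$u{\left(x,N \right)} = - 4 x$
$\left(-67 + u{\left(-3,13 \right)}\right) 55 = \left(-67 - -12\right) 55 = \left(-67 + 12\right) 55 = \left(-55\right) 55 = -3025$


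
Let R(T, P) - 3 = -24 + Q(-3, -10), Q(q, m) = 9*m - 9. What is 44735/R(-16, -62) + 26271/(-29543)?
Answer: -264951725/709032 ≈ -373.68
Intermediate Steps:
Q(q, m) = -9 + 9*m
R(T, P) = -120 (R(T, P) = 3 + (-24 + (-9 + 9*(-10))) = 3 + (-24 + (-9 - 90)) = 3 + (-24 - 99) = 3 - 123 = -120)
44735/R(-16, -62) + 26271/(-29543) = 44735/(-120) + 26271/(-29543) = 44735*(-1/120) + 26271*(-1/29543) = -8947/24 - 26271/29543 = -264951725/709032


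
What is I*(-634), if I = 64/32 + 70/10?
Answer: -5706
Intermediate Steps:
I = 9 (I = 64*(1/32) + 70*(⅒) = 2 + 7 = 9)
I*(-634) = 9*(-634) = -5706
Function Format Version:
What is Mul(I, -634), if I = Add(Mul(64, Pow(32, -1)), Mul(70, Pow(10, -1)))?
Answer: -5706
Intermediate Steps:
I = 9 (I = Add(Mul(64, Rational(1, 32)), Mul(70, Rational(1, 10))) = Add(2, 7) = 9)
Mul(I, -634) = Mul(9, -634) = -5706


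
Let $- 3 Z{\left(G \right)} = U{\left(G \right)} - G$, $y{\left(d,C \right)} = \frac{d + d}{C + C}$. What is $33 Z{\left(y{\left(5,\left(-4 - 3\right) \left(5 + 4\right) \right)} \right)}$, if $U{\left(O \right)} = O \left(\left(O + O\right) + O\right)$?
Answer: $- \frac{1430}{1323} \approx -1.0809$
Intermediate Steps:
$y{\left(d,C \right)} = \frac{d}{C}$ ($y{\left(d,C \right)} = \frac{2 d}{2 C} = 2 d \frac{1}{2 C} = \frac{d}{C}$)
$U{\left(O \right)} = 3 O^{2}$ ($U{\left(O \right)} = O \left(2 O + O\right) = O 3 O = 3 O^{2}$)
$Z{\left(G \right)} = - G^{2} + \frac{G}{3}$ ($Z{\left(G \right)} = - \frac{3 G^{2} - G}{3} = - \frac{- G + 3 G^{2}}{3} = - G^{2} + \frac{G}{3}$)
$33 Z{\left(y{\left(5,\left(-4 - 3\right) \left(5 + 4\right) \right)} \right)} = 33 \frac{5}{\left(-4 - 3\right) \left(5 + 4\right)} \left(\frac{1}{3} - \frac{5}{\left(-4 - 3\right) \left(5 + 4\right)}\right) = 33 \frac{5}{\left(-7\right) 9} \left(\frac{1}{3} - \frac{5}{\left(-7\right) 9}\right) = 33 \frac{5}{-63} \left(\frac{1}{3} - \frac{5}{-63}\right) = 33 \cdot 5 \left(- \frac{1}{63}\right) \left(\frac{1}{3} - 5 \left(- \frac{1}{63}\right)\right) = 33 \left(- \frac{5 \left(\frac{1}{3} - - \frac{5}{63}\right)}{63}\right) = 33 \left(- \frac{5 \left(\frac{1}{3} + \frac{5}{63}\right)}{63}\right) = 33 \left(\left(- \frac{5}{63}\right) \frac{26}{63}\right) = 33 \left(- \frac{130}{3969}\right) = - \frac{1430}{1323}$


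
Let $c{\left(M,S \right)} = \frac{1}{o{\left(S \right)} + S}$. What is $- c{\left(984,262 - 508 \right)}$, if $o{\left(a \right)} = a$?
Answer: $\frac{1}{492} \approx 0.0020325$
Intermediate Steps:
$c{\left(M,S \right)} = \frac{1}{2 S}$ ($c{\left(M,S \right)} = \frac{1}{S + S} = \frac{1}{2 S}$)
$- c{\left(984,262 - 508 \right)} = - \frac{1}{2 \left(262 - 508\right)} = - \frac{1}{2 \left(-246\right)} = - \frac{-1}{2 \cdot 246} = \left(-1\right) \left(- \frac{1}{492}\right) = \frac{1}{492}$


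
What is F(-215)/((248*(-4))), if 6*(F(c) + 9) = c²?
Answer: -46171/5952 ≈ -7.7572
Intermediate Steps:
F(c) = -9 + c²/6
F(-215)/((248*(-4))) = (-9 + (⅙)*(-215)²)/((248*(-4))) = (-9 + (⅙)*46225)/(-992) = (-9 + 46225/6)*(-1/992) = (46171/6)*(-1/992) = -46171/5952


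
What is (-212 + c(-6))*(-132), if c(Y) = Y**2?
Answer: 23232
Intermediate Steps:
(-212 + c(-6))*(-132) = (-212 + (-6)**2)*(-132) = (-212 + 36)*(-132) = -176*(-132) = 23232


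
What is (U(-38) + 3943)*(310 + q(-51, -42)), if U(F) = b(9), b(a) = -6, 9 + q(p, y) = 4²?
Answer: 1248029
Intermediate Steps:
q(p, y) = 7 (q(p, y) = -9 + 4² = -9 + 16 = 7)
U(F) = -6
(U(-38) + 3943)*(310 + q(-51, -42)) = (-6 + 3943)*(310 + 7) = 3937*317 = 1248029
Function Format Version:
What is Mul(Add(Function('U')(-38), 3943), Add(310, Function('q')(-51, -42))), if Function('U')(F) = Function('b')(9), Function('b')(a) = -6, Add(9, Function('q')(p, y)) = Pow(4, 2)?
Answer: 1248029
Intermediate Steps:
Function('q')(p, y) = 7 (Function('q')(p, y) = Add(-9, Pow(4, 2)) = Add(-9, 16) = 7)
Function('U')(F) = -6
Mul(Add(Function('U')(-38), 3943), Add(310, Function('q')(-51, -42))) = Mul(Add(-6, 3943), Add(310, 7)) = Mul(3937, 317) = 1248029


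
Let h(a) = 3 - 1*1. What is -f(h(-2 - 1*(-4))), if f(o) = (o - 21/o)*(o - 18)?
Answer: -136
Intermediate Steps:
h(a) = 2 (h(a) = 3 - 1 = 2)
f(o) = (-18 + o)*(o - 21/o) (f(o) = (o - 21/o)*(-18 + o) = (-18 + o)*(o - 21/o))
-f(h(-2 - 1*(-4))) = -(-21 + 2² - 18*2 + 378/2) = -(-21 + 4 - 36 + 378*(½)) = -(-21 + 4 - 36 + 189) = -1*136 = -136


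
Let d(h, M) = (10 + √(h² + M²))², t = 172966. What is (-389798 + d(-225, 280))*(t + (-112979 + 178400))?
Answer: -62141054451 + 23838700*√5161 ≈ -6.0428e+10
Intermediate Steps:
d(h, M) = (10 + √(M² + h²))²
(-389798 + d(-225, 280))*(t + (-112979 + 178400)) = (-389798 + (10 + √(280² + (-225)²))²)*(172966 + (-112979 + 178400)) = (-389798 + (10 + √(78400 + 50625))²)*(172966 + 65421) = (-389798 + (10 + √129025)²)*238387 = (-389798 + (10 + 5*√5161)²)*238387 = -92922775826 + 238387*(10 + 5*√5161)²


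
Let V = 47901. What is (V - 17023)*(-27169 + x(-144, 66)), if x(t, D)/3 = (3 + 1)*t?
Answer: -892281566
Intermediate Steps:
x(t, D) = 12*t (x(t, D) = 3*((3 + 1)*t) = 3*(4*t) = 12*t)
(V - 17023)*(-27169 + x(-144, 66)) = (47901 - 17023)*(-27169 + 12*(-144)) = 30878*(-27169 - 1728) = 30878*(-28897) = -892281566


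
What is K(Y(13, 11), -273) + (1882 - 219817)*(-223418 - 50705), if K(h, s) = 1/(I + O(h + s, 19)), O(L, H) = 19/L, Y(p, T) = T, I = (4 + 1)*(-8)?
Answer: 627220717056233/10499 ≈ 5.9741e+10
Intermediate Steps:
I = -40 (I = 5*(-8) = -40)
K(h, s) = 1/(-40 + 19/(h + s))
K(Y(13, 11), -273) + (1882 - 219817)*(-223418 - 50705) = (-1*11 - 1*(-273))/(-19 + 40*11 + 40*(-273)) + (1882 - 219817)*(-223418 - 50705) = (-11 + 273)/(-19 + 440 - 10920) - 217935*(-274123) = 262/(-10499) + 59740996005 = -1/10499*262 + 59740996005 = -262/10499 + 59740996005 = 627220717056233/10499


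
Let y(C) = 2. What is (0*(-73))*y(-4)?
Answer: 0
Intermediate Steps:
(0*(-73))*y(-4) = (0*(-73))*2 = 0*2 = 0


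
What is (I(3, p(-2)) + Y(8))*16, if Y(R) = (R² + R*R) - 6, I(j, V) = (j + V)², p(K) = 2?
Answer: 2352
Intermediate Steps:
I(j, V) = (V + j)²
Y(R) = -6 + 2*R² (Y(R) = (R² + R²) - 6 = 2*R² - 6 = -6 + 2*R²)
(I(3, p(-2)) + Y(8))*16 = ((2 + 3)² + (-6 + 2*8²))*16 = (5² + (-6 + 2*64))*16 = (25 + (-6 + 128))*16 = (25 + 122)*16 = 147*16 = 2352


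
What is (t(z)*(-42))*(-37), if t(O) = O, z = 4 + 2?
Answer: 9324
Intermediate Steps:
z = 6
(t(z)*(-42))*(-37) = (6*(-42))*(-37) = -252*(-37) = 9324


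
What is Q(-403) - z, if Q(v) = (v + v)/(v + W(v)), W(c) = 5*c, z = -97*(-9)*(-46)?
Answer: 120475/3 ≈ 40158.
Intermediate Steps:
z = -40158 (z = 873*(-46) = -40158)
Q(v) = ⅓ (Q(v) = (v + v)/(v + 5*v) = (2*v)/((6*v)) = (2*v)*(1/(6*v)) = ⅓)
Q(-403) - z = ⅓ - 1*(-40158) = ⅓ + 40158 = 120475/3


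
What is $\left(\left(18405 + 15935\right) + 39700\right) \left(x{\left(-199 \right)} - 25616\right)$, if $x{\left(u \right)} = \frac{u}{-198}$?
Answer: $- \frac{62585629460}{33} \approx -1.8965 \cdot 10^{9}$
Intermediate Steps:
$x{\left(u \right)} = - \frac{u}{198}$ ($x{\left(u \right)} = u \left(- \frac{1}{198}\right) = - \frac{u}{198}$)
$\left(\left(18405 + 15935\right) + 39700\right) \left(x{\left(-199 \right)} - 25616\right) = \left(\left(18405 + 15935\right) + 39700\right) \left(\left(- \frac{1}{198}\right) \left(-199\right) - 25616\right) = \left(34340 + 39700\right) \left(\frac{199}{198} - 25616\right) = 74040 \left(- \frac{5071769}{198}\right) = - \frac{62585629460}{33}$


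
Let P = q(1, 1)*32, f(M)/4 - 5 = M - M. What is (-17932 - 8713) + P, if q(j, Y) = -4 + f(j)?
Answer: -26133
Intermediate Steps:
f(M) = 20 (f(M) = 20 + 4*(M - M) = 20 + 4*0 = 20 + 0 = 20)
q(j, Y) = 16 (q(j, Y) = -4 + 20 = 16)
P = 512 (P = 16*32 = 512)
(-17932 - 8713) + P = (-17932 - 8713) + 512 = -26645 + 512 = -26133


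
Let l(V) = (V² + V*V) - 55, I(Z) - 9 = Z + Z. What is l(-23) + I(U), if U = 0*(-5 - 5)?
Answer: 1012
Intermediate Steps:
U = 0 (U = 0*(-10) = 0)
I(Z) = 9 + 2*Z (I(Z) = 9 + (Z + Z) = 9 + 2*Z)
l(V) = -55 + 2*V² (l(V) = (V² + V²) - 55 = 2*V² - 55 = -55 + 2*V²)
l(-23) + I(U) = (-55 + 2*(-23)²) + (9 + 2*0) = (-55 + 2*529) + (9 + 0) = (-55 + 1058) + 9 = 1003 + 9 = 1012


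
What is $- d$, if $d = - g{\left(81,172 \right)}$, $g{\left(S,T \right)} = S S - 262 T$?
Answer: $-38503$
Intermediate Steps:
$g{\left(S,T \right)} = S^{2} - 262 T$
$d = 38503$ ($d = - (81^{2} - 45064) = - (6561 - 45064) = \left(-1\right) \left(-38503\right) = 38503$)
$- d = \left(-1\right) 38503 = -38503$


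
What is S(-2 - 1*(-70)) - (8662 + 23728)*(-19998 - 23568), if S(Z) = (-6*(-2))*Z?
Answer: 1411103556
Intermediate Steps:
S(Z) = 12*Z
S(-2 - 1*(-70)) - (8662 + 23728)*(-19998 - 23568) = 12*(-2 - 1*(-70)) - (8662 + 23728)*(-19998 - 23568) = 12*(-2 + 70) - 32390*(-43566) = 12*68 - 1*(-1411102740) = 816 + 1411102740 = 1411103556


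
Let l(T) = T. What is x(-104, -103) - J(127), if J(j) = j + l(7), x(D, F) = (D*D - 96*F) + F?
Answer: 20467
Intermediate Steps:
x(D, F) = D² - 95*F (x(D, F) = (D² - 96*F) + F = D² - 95*F)
J(j) = 7 + j (J(j) = j + 7 = 7 + j)
x(-104, -103) - J(127) = ((-104)² - 95*(-103)) - (7 + 127) = (10816 + 9785) - 1*134 = 20601 - 134 = 20467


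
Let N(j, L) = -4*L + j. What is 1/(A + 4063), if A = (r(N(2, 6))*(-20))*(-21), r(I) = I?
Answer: -1/5177 ≈ -0.00019316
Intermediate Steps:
N(j, L) = j - 4*L
A = -9240 (A = ((2 - 4*6)*(-20))*(-21) = ((2 - 24)*(-20))*(-21) = -22*(-20)*(-21) = 440*(-21) = -9240)
1/(A + 4063) = 1/(-9240 + 4063) = 1/(-5177) = -1/5177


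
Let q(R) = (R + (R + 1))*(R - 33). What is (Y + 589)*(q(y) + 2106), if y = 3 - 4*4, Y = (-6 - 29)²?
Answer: 5906384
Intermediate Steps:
Y = 1225 (Y = (-35)² = 1225)
y = -13 (y = 3 - 16 = -13)
q(R) = (1 + 2*R)*(-33 + R) (q(R) = (R + (1 + R))*(-33 + R) = (1 + 2*R)*(-33 + R))
(Y + 589)*(q(y) + 2106) = (1225 + 589)*((-33 - 65*(-13) + 2*(-13)²) + 2106) = 1814*((-33 + 845 + 2*169) + 2106) = 1814*((-33 + 845 + 338) + 2106) = 1814*(1150 + 2106) = 1814*3256 = 5906384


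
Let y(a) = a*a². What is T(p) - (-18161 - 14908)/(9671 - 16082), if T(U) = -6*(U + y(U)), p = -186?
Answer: 82510097501/2137 ≈ 3.8610e+7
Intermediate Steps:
y(a) = a³
T(U) = -6*U - 6*U³ (T(U) = -6*(U + U³) = -6*U - 6*U³)
T(p) - (-18161 - 14908)/(9671 - 16082) = 6*(-186)*(-1 - 1*(-186)²) - (-18161 - 14908)/(9671 - 16082) = 6*(-186)*(-1 - 1*34596) - (-33069)/(-6411) = 6*(-186)*(-1 - 34596) - (-33069)*(-1)/6411 = 6*(-186)*(-34597) - 1*11023/2137 = 38610252 - 11023/2137 = 82510097501/2137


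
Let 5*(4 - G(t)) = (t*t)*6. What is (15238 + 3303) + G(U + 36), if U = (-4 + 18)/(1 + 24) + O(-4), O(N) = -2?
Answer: 53474149/3125 ≈ 17112.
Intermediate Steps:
U = -36/25 (U = (-4 + 18)/(1 + 24) - 2 = 14/25 - 2 = -36/25 ≈ -1.4400)
G(t) = 4 - 6*t**2/5 (G(t) = 4 - t*t*6/5 = 4 - t**2*6/5 = 4 - 6*t**2/5)
(15238 + 3303) + G(U + 36) = (15238 + 3303) + (4 - 6*(-36/25 + 36)**2/5) = 18541 + (4 - 6*(864/25)**2/5) = 18541 + (4 - 6/5*746496/625) = 18541 + (4 - 4478976/3125) = 18541 - 4466476/3125 = 53474149/3125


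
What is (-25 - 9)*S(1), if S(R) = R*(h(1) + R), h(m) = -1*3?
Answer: 68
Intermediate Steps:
h(m) = -3
S(R) = R*(-3 + R)
(-25 - 9)*S(1) = (-25 - 9)*(1*(-3 + 1)) = -34*(-2) = 68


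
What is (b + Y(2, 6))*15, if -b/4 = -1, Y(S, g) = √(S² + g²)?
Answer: 60 + 30*√10 ≈ 154.87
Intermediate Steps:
b = 4 (b = -4*(-1) = 4)
(b + Y(2, 6))*15 = (4 + √(2² + 6²))*15 = (4 + √(4 + 36))*15 = (4 + √40)*15 = (4 + 2*√10)*15 = 60 + 30*√10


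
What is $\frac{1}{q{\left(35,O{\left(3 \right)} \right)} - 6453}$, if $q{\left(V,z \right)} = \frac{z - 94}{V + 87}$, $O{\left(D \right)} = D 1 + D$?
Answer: $- \frac{61}{393677} \approx -0.00015495$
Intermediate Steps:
$O{\left(D \right)} = 2 D$ ($O{\left(D \right)} = D + D = 2 D$)
$q{\left(V,z \right)} = \frac{-94 + z}{87 + V}$
$\frac{1}{q{\left(35,O{\left(3 \right)} \right)} - 6453} = \frac{1}{\frac{-94 + 2 \cdot 3}{87 + 35} - 6453} = \frac{1}{\frac{-94 + 6}{122} - 6453} = \frac{1}{\frac{1}{122} \left(-88\right) - 6453} = \frac{1}{- \frac{44}{61} - 6453} = \frac{1}{- \frac{393677}{61}} = - \frac{61}{393677}$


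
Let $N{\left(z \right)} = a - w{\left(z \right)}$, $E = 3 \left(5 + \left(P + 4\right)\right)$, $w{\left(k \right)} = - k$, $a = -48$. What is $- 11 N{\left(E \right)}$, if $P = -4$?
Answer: $363$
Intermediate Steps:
$E = 15$ ($E = 3 \left(5 + \left(-4 + 4\right)\right) = 3 \left(5 + 0\right) = 3 \cdot 5 = 15$)
$N{\left(z \right)} = -48 + z$ ($N{\left(z \right)} = -48 - - z = -48 + z$)
$- 11 N{\left(E \right)} = - 11 \left(-48 + 15\right) = \left(-11\right) \left(-33\right) = 363$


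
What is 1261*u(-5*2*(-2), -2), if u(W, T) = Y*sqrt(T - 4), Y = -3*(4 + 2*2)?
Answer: -30264*I*sqrt(6) ≈ -74131.0*I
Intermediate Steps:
Y = -24 (Y = -3*(4 + 4) = -3*8 = -24)
u(W, T) = -24*sqrt(-4 + T) (u(W, T) = -24*sqrt(T - 4) = -24*sqrt(-4 + T))
1261*u(-5*2*(-2), -2) = 1261*(-24*sqrt(-4 - 2)) = 1261*(-24*I*sqrt(6)) = -30264*I*sqrt(6)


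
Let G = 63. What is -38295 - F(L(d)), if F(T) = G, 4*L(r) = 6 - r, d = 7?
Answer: -38358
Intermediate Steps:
L(r) = 3/2 - r/4 (L(r) = (6 - r)/4 = 3/2 - r/4)
F(T) = 63
-38295 - F(L(d)) = -38295 - 1*63 = -38295 - 63 = -38358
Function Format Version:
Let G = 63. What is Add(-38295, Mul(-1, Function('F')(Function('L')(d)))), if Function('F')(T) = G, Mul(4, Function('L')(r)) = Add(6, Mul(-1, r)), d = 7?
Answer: -38358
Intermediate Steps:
Function('L')(r) = Add(Rational(3, 2), Mul(Rational(-1, 4), r)) (Function('L')(r) = Mul(Rational(1, 4), Add(6, Mul(-1, r))) = Add(Rational(3, 2), Mul(Rational(-1, 4), r)))
Function('F')(T) = 63
Add(-38295, Mul(-1, Function('F')(Function('L')(d)))) = Add(-38295, Mul(-1, 63)) = Add(-38295, -63) = -38358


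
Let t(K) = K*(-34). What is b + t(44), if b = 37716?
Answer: 36220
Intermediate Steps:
t(K) = -34*K
b + t(44) = 37716 - 34*44 = 37716 - 1496 = 36220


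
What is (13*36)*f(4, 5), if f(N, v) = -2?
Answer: -936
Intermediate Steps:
(13*36)*f(4, 5) = (13*36)*(-2) = 468*(-2) = -936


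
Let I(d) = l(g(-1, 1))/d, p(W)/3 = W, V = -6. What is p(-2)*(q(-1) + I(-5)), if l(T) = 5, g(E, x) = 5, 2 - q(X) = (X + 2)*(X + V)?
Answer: -48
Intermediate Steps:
q(X) = 2 - (-6 + X)*(2 + X) (q(X) = 2 - (X + 2)*(X - 6) = 2 - (2 + X)*(-6 + X) = 2 - (-6 + X)*(2 + X))
p(W) = 3*W
I(d) = 5/d
p(-2)*(q(-1) + I(-5)) = (3*(-2))*((14 - 1*(-1)**2 + 4*(-1)) + 5/(-5)) = -6*((14 - 1*1 - 4) + 5*(-1/5)) = -6*((14 - 1 - 4) - 1) = -6*(9 - 1) = -6*8 = -48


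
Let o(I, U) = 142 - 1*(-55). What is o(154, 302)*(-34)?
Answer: -6698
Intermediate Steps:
o(I, U) = 197 (o(I, U) = 142 + 55 = 197)
o(154, 302)*(-34) = 197*(-34) = -6698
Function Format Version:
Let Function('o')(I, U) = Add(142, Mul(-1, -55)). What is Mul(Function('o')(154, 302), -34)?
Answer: -6698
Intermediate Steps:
Function('o')(I, U) = 197 (Function('o')(I, U) = Add(142, 55) = 197)
Mul(Function('o')(154, 302), -34) = Mul(197, -34) = -6698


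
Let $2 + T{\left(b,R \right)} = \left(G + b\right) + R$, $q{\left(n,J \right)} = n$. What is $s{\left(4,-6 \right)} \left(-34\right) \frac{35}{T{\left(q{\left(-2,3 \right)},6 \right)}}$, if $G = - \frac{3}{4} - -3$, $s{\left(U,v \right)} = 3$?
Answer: $-840$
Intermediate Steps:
$G = \frac{9}{4}$ ($G = \left(-3\right) \frac{1}{4} + 3 = - \frac{3}{4} + 3 = \frac{9}{4} \approx 2.25$)
$T{\left(b,R \right)} = \frac{1}{4} + R + b$ ($T{\left(b,R \right)} = -2 + \left(\left(\frac{9}{4} + b\right) + R\right) = -2 + \left(\frac{9}{4} + R + b\right) = \frac{1}{4} + R + b$)
$s{\left(4,-6 \right)} \left(-34\right) \frac{35}{T{\left(q{\left(-2,3 \right)},6 \right)}} = 3 \left(-34\right) \frac{35}{\frac{1}{4} + 6 - 2} = - 102 \frac{35}{\frac{17}{4}} = - 102 \cdot 35 \cdot \frac{4}{17} = \left(-102\right) \frac{140}{17} = -840$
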